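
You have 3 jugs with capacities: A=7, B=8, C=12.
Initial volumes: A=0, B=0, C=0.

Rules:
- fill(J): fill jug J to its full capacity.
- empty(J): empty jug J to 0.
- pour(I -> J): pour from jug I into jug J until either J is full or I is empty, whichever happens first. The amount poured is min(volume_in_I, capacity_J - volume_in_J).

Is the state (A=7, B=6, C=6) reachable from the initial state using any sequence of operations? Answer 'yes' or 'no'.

BFS from (A=0, B=0, C=0):
  1. fill(A) -> (A=7 B=0 C=0)
  2. fill(B) -> (A=7 B=8 C=0)
  3. pour(B -> C) -> (A=7 B=0 C=8)
  4. pour(A -> B) -> (A=0 B=7 C=8)
  5. pour(C -> A) -> (A=7 B=7 C=1)
  6. pour(A -> B) -> (A=6 B=8 C=1)
  7. empty(B) -> (A=6 B=0 C=1)
  8. pour(A -> B) -> (A=0 B=6 C=1)
  9. pour(C -> A) -> (A=1 B=6 C=0)
  10. fill(C) -> (A=1 B=6 C=12)
  11. pour(C -> A) -> (A=7 B=6 C=6)
Target reached → yes.

Answer: yes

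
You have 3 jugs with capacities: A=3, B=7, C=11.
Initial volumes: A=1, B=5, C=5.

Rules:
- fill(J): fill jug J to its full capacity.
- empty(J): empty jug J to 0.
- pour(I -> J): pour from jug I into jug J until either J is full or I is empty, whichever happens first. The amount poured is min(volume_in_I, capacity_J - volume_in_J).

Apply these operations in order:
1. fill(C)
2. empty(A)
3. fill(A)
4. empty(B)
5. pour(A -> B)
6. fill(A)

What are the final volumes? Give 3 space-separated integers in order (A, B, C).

Step 1: fill(C) -> (A=1 B=5 C=11)
Step 2: empty(A) -> (A=0 B=5 C=11)
Step 3: fill(A) -> (A=3 B=5 C=11)
Step 4: empty(B) -> (A=3 B=0 C=11)
Step 5: pour(A -> B) -> (A=0 B=3 C=11)
Step 6: fill(A) -> (A=3 B=3 C=11)

Answer: 3 3 11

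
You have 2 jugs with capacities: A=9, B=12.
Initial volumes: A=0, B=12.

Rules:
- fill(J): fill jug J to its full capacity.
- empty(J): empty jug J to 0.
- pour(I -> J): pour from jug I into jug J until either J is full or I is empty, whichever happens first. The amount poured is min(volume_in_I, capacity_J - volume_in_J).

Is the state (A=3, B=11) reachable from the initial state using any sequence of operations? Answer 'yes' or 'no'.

Answer: no

Derivation:
BFS explored all 14 reachable states.
Reachable set includes: (0,0), (0,3), (0,6), (0,9), (0,12), (3,0), (3,12), (6,0), (6,12), (9,0), (9,3), (9,6) ...
Target (A=3, B=11) not in reachable set → no.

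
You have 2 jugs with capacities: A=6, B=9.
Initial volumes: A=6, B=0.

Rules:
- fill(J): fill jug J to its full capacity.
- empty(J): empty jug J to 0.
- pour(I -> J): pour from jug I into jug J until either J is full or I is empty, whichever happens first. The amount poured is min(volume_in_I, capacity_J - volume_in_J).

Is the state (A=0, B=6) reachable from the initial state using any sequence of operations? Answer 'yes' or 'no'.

Answer: yes

Derivation:
BFS from (A=6, B=0):
  1. pour(A -> B) -> (A=0 B=6)
Target reached → yes.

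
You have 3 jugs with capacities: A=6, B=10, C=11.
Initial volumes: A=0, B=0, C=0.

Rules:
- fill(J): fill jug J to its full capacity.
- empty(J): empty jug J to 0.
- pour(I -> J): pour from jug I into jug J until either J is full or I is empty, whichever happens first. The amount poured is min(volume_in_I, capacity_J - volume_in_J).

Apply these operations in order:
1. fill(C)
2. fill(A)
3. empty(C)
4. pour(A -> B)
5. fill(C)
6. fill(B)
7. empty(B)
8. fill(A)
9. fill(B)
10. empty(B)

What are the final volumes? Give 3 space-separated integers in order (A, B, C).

Answer: 6 0 11

Derivation:
Step 1: fill(C) -> (A=0 B=0 C=11)
Step 2: fill(A) -> (A=6 B=0 C=11)
Step 3: empty(C) -> (A=6 B=0 C=0)
Step 4: pour(A -> B) -> (A=0 B=6 C=0)
Step 5: fill(C) -> (A=0 B=6 C=11)
Step 6: fill(B) -> (A=0 B=10 C=11)
Step 7: empty(B) -> (A=0 B=0 C=11)
Step 8: fill(A) -> (A=6 B=0 C=11)
Step 9: fill(B) -> (A=6 B=10 C=11)
Step 10: empty(B) -> (A=6 B=0 C=11)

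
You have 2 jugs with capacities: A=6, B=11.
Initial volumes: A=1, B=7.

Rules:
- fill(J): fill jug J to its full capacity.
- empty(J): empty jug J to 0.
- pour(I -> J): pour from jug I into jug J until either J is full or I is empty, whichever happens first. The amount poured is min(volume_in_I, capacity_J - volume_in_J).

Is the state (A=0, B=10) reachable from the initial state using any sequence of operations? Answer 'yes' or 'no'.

BFS from (A=1, B=7):
  1. empty(A) -> (A=0 B=7)
  2. fill(B) -> (A=0 B=11)
  3. pour(B -> A) -> (A=6 B=5)
  4. empty(A) -> (A=0 B=5)
  5. pour(B -> A) -> (A=5 B=0)
  6. fill(B) -> (A=5 B=11)
  7. pour(B -> A) -> (A=6 B=10)
  8. empty(A) -> (A=0 B=10)
Target reached → yes.

Answer: yes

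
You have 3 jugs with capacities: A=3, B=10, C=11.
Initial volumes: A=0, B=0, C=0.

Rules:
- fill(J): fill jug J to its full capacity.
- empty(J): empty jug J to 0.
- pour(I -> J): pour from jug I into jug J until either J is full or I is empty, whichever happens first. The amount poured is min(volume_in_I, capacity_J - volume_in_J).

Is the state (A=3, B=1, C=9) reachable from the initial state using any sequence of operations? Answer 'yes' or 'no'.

Answer: yes

Derivation:
BFS from (A=0, B=0, C=0):
  1. fill(A) -> (A=3 B=0 C=0)
  2. fill(B) -> (A=3 B=10 C=0)
  3. pour(A -> C) -> (A=0 B=10 C=3)
  4. pour(B -> A) -> (A=3 B=7 C=3)
  5. pour(A -> C) -> (A=0 B=7 C=6)
  6. pour(B -> A) -> (A=3 B=4 C=6)
  7. pour(A -> C) -> (A=0 B=4 C=9)
  8. pour(B -> A) -> (A=3 B=1 C=9)
Target reached → yes.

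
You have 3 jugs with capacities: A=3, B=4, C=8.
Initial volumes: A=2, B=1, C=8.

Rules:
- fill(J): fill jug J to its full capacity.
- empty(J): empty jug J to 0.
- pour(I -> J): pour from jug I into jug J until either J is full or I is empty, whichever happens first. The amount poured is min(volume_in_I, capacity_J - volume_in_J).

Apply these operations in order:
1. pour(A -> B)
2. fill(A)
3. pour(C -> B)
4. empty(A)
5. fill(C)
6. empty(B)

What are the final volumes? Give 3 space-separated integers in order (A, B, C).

Step 1: pour(A -> B) -> (A=0 B=3 C=8)
Step 2: fill(A) -> (A=3 B=3 C=8)
Step 3: pour(C -> B) -> (A=3 B=4 C=7)
Step 4: empty(A) -> (A=0 B=4 C=7)
Step 5: fill(C) -> (A=0 B=4 C=8)
Step 6: empty(B) -> (A=0 B=0 C=8)

Answer: 0 0 8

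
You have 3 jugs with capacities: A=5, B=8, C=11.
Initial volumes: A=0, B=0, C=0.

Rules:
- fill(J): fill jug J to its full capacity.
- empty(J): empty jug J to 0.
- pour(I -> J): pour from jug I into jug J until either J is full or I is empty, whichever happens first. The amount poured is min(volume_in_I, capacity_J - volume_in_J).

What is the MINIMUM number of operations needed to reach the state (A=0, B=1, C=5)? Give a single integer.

BFS from (A=0, B=0, C=0). One shortest path:
  1. fill(C) -> (A=0 B=0 C=11)
  2. pour(C -> A) -> (A=5 B=0 C=6)
  3. empty(A) -> (A=0 B=0 C=6)
  4. pour(C -> A) -> (A=5 B=0 C=1)
  5. pour(C -> B) -> (A=5 B=1 C=0)
  6. pour(A -> C) -> (A=0 B=1 C=5)
Reached target in 6 moves.

Answer: 6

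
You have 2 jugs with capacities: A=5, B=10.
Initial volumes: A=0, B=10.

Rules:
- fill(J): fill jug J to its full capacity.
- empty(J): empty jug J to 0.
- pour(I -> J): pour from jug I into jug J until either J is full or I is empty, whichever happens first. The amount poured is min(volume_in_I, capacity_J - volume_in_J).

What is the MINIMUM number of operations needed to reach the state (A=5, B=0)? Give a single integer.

BFS from (A=0, B=10). One shortest path:
  1. fill(A) -> (A=5 B=10)
  2. empty(B) -> (A=5 B=0)
Reached target in 2 moves.

Answer: 2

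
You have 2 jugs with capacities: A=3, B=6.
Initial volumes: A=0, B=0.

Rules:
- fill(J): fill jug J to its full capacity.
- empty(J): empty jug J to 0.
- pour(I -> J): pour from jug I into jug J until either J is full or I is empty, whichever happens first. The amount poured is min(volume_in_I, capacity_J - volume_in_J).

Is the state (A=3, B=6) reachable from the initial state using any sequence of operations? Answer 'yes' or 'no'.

BFS from (A=0, B=0):
  1. fill(A) -> (A=3 B=0)
  2. fill(B) -> (A=3 B=6)
Target reached → yes.

Answer: yes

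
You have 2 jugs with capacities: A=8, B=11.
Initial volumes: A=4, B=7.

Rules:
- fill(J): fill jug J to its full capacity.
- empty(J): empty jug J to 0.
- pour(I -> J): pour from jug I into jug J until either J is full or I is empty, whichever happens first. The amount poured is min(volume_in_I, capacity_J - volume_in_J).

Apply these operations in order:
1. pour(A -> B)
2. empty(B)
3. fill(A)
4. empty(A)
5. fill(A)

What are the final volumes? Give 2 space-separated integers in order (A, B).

Answer: 8 0

Derivation:
Step 1: pour(A -> B) -> (A=0 B=11)
Step 2: empty(B) -> (A=0 B=0)
Step 3: fill(A) -> (A=8 B=0)
Step 4: empty(A) -> (A=0 B=0)
Step 5: fill(A) -> (A=8 B=0)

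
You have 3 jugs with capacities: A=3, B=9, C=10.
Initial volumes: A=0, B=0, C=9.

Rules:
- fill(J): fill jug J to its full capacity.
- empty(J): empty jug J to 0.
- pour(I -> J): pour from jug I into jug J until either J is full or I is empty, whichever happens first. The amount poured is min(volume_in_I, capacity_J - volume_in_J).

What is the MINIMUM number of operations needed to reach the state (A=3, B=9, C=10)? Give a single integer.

BFS from (A=0, B=0, C=9). One shortest path:
  1. fill(A) -> (A=3 B=0 C=9)
  2. fill(B) -> (A=3 B=9 C=9)
  3. fill(C) -> (A=3 B=9 C=10)
Reached target in 3 moves.

Answer: 3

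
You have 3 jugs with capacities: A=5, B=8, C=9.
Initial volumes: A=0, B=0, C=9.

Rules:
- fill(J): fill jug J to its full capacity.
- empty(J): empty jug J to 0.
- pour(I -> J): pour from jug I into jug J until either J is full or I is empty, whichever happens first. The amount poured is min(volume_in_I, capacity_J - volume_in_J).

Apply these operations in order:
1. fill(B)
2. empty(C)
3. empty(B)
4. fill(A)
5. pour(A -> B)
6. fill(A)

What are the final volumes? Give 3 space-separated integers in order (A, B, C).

Step 1: fill(B) -> (A=0 B=8 C=9)
Step 2: empty(C) -> (A=0 B=8 C=0)
Step 3: empty(B) -> (A=0 B=0 C=0)
Step 4: fill(A) -> (A=5 B=0 C=0)
Step 5: pour(A -> B) -> (A=0 B=5 C=0)
Step 6: fill(A) -> (A=5 B=5 C=0)

Answer: 5 5 0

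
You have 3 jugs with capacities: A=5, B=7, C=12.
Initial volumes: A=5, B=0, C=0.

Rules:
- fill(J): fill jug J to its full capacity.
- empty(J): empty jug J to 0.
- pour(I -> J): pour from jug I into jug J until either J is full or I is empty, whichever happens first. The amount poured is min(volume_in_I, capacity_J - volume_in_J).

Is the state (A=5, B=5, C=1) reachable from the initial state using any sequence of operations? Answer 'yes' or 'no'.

BFS from (A=5, B=0, C=0):
  1. pour(A -> B) -> (A=0 B=5 C=0)
  2. fill(A) -> (A=5 B=5 C=0)
  3. pour(A -> B) -> (A=3 B=7 C=0)
  4. empty(B) -> (A=3 B=0 C=0)
  5. pour(A -> B) -> (A=0 B=3 C=0)
  6. fill(A) -> (A=5 B=3 C=0)
  7. pour(A -> B) -> (A=1 B=7 C=0)
  8. empty(B) -> (A=1 B=0 C=0)
  9. pour(A -> C) -> (A=0 B=0 C=1)
  10. fill(A) -> (A=5 B=0 C=1)
  11. pour(A -> B) -> (A=0 B=5 C=1)
  12. fill(A) -> (A=5 B=5 C=1)
Target reached → yes.

Answer: yes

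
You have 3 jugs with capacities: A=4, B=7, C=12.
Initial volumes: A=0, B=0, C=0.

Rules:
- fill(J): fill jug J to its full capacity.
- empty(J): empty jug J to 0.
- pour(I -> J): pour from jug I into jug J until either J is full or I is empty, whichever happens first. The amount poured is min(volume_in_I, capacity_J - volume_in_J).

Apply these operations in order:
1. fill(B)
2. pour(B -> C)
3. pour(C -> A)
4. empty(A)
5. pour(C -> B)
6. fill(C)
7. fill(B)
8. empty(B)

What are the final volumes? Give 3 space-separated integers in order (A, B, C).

Step 1: fill(B) -> (A=0 B=7 C=0)
Step 2: pour(B -> C) -> (A=0 B=0 C=7)
Step 3: pour(C -> A) -> (A=4 B=0 C=3)
Step 4: empty(A) -> (A=0 B=0 C=3)
Step 5: pour(C -> B) -> (A=0 B=3 C=0)
Step 6: fill(C) -> (A=0 B=3 C=12)
Step 7: fill(B) -> (A=0 B=7 C=12)
Step 8: empty(B) -> (A=0 B=0 C=12)

Answer: 0 0 12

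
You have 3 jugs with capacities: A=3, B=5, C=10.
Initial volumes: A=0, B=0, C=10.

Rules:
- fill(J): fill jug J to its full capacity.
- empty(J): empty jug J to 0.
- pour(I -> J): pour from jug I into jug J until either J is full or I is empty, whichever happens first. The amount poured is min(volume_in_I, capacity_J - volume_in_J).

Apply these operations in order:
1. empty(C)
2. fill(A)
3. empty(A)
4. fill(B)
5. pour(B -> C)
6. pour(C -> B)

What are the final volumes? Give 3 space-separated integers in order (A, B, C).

Step 1: empty(C) -> (A=0 B=0 C=0)
Step 2: fill(A) -> (A=3 B=0 C=0)
Step 3: empty(A) -> (A=0 B=0 C=0)
Step 4: fill(B) -> (A=0 B=5 C=0)
Step 5: pour(B -> C) -> (A=0 B=0 C=5)
Step 6: pour(C -> B) -> (A=0 B=5 C=0)

Answer: 0 5 0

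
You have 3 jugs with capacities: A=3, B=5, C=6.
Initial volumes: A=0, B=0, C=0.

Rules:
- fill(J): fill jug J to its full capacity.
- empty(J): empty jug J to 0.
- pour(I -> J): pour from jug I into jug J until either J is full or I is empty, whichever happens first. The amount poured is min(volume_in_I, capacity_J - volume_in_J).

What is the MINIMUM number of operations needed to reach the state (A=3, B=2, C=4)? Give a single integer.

BFS from (A=0, B=0, C=0). One shortest path:
  1. fill(A) -> (A=3 B=0 C=0)
  2. fill(C) -> (A=3 B=0 C=6)
  3. pour(A -> B) -> (A=0 B=3 C=6)
  4. pour(C -> B) -> (A=0 B=5 C=4)
  5. pour(B -> A) -> (A=3 B=2 C=4)
Reached target in 5 moves.

Answer: 5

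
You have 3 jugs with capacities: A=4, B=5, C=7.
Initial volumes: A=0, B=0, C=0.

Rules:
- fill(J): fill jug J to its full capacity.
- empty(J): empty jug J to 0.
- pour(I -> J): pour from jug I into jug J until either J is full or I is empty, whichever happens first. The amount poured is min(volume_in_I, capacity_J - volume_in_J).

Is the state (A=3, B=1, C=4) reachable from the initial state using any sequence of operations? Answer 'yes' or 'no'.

BFS explored all 168 reachable states.
Reachable set includes: (0,0,0), (0,0,1), (0,0,2), (0,0,3), (0,0,4), (0,0,5), (0,0,6), (0,0,7), (0,1,0), (0,1,1), (0,1,2), (0,1,3) ...
Target (A=3, B=1, C=4) not in reachable set → no.

Answer: no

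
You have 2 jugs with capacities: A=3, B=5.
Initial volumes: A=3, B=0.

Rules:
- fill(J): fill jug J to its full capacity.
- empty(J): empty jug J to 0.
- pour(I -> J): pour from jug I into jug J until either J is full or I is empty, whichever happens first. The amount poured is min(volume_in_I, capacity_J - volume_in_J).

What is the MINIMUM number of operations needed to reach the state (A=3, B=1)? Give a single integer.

BFS from (A=3, B=0). One shortest path:
  1. pour(A -> B) -> (A=0 B=3)
  2. fill(A) -> (A=3 B=3)
  3. pour(A -> B) -> (A=1 B=5)
  4. empty(B) -> (A=1 B=0)
  5. pour(A -> B) -> (A=0 B=1)
  6. fill(A) -> (A=3 B=1)
Reached target in 6 moves.

Answer: 6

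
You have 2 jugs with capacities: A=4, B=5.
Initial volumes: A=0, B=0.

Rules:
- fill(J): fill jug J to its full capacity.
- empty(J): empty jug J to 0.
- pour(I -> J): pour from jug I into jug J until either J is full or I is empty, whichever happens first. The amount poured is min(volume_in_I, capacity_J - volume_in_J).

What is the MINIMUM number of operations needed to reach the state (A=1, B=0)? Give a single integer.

BFS from (A=0, B=0). One shortest path:
  1. fill(B) -> (A=0 B=5)
  2. pour(B -> A) -> (A=4 B=1)
  3. empty(A) -> (A=0 B=1)
  4. pour(B -> A) -> (A=1 B=0)
Reached target in 4 moves.

Answer: 4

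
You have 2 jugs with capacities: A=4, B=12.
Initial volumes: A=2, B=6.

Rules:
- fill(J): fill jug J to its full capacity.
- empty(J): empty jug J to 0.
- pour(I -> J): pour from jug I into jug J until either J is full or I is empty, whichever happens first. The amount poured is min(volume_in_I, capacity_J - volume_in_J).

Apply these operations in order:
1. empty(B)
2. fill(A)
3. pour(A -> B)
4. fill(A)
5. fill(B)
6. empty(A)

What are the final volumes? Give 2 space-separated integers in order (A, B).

Answer: 0 12

Derivation:
Step 1: empty(B) -> (A=2 B=0)
Step 2: fill(A) -> (A=4 B=0)
Step 3: pour(A -> B) -> (A=0 B=4)
Step 4: fill(A) -> (A=4 B=4)
Step 5: fill(B) -> (A=4 B=12)
Step 6: empty(A) -> (A=0 B=12)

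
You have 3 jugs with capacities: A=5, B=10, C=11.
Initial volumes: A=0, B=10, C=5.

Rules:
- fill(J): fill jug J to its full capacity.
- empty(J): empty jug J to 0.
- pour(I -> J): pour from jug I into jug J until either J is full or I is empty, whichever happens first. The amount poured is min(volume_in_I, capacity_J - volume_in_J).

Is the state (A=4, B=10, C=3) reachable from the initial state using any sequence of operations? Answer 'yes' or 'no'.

Answer: yes

Derivation:
BFS from (A=0, B=10, C=5):
  1. pour(B -> C) -> (A=0 B=4 C=11)
  2. pour(B -> A) -> (A=4 B=0 C=11)
  3. pour(C -> B) -> (A=4 B=10 C=1)
  4. empty(B) -> (A=4 B=0 C=1)
  5. pour(C -> B) -> (A=4 B=1 C=0)
  6. fill(C) -> (A=4 B=1 C=11)
  7. pour(C -> B) -> (A=4 B=10 C=2)
  8. empty(B) -> (A=4 B=0 C=2)
  9. pour(C -> B) -> (A=4 B=2 C=0)
  10. fill(C) -> (A=4 B=2 C=11)
  11. pour(C -> B) -> (A=4 B=10 C=3)
Target reached → yes.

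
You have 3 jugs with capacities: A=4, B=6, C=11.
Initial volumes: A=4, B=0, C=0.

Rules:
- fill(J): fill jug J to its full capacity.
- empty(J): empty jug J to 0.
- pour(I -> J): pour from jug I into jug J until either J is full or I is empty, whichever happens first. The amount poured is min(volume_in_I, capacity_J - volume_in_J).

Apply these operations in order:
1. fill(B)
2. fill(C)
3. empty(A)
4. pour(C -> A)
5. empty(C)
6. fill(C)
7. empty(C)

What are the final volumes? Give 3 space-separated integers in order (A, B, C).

Step 1: fill(B) -> (A=4 B=6 C=0)
Step 2: fill(C) -> (A=4 B=6 C=11)
Step 3: empty(A) -> (A=0 B=6 C=11)
Step 4: pour(C -> A) -> (A=4 B=6 C=7)
Step 5: empty(C) -> (A=4 B=6 C=0)
Step 6: fill(C) -> (A=4 B=6 C=11)
Step 7: empty(C) -> (A=4 B=6 C=0)

Answer: 4 6 0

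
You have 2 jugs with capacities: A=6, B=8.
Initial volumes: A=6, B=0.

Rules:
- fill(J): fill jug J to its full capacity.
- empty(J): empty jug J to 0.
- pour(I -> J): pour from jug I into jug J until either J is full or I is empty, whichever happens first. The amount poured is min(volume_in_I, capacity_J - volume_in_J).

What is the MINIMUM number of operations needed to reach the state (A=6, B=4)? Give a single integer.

Answer: 6

Derivation:
BFS from (A=6, B=0). One shortest path:
  1. pour(A -> B) -> (A=0 B=6)
  2. fill(A) -> (A=6 B=6)
  3. pour(A -> B) -> (A=4 B=8)
  4. empty(B) -> (A=4 B=0)
  5. pour(A -> B) -> (A=0 B=4)
  6. fill(A) -> (A=6 B=4)
Reached target in 6 moves.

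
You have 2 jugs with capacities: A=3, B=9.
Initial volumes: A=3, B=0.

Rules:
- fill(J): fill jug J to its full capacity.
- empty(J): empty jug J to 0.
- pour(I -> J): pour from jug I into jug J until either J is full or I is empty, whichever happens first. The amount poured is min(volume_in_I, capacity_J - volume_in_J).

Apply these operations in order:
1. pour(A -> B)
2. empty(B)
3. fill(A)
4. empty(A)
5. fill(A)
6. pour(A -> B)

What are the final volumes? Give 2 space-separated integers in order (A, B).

Answer: 0 3

Derivation:
Step 1: pour(A -> B) -> (A=0 B=3)
Step 2: empty(B) -> (A=0 B=0)
Step 3: fill(A) -> (A=3 B=0)
Step 4: empty(A) -> (A=0 B=0)
Step 5: fill(A) -> (A=3 B=0)
Step 6: pour(A -> B) -> (A=0 B=3)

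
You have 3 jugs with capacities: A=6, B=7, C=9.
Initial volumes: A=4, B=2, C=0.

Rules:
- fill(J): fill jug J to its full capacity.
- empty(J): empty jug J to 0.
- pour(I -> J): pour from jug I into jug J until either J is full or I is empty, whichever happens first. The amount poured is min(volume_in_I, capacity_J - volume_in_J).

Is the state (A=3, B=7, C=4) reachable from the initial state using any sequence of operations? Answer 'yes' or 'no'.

BFS from (A=4, B=2, C=0):
  1. fill(A) -> (A=6 B=2 C=0)
  2. pour(A -> C) -> (A=0 B=2 C=6)
  3. fill(A) -> (A=6 B=2 C=6)
  4. pour(A -> C) -> (A=3 B=2 C=9)
  5. pour(C -> B) -> (A=3 B=7 C=4)
Target reached → yes.

Answer: yes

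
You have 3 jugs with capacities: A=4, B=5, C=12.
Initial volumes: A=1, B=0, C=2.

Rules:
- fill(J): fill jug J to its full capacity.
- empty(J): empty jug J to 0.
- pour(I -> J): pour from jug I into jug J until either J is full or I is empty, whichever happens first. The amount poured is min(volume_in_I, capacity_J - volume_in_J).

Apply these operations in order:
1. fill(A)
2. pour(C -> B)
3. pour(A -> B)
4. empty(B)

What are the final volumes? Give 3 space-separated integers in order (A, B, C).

Answer: 1 0 0

Derivation:
Step 1: fill(A) -> (A=4 B=0 C=2)
Step 2: pour(C -> B) -> (A=4 B=2 C=0)
Step 3: pour(A -> B) -> (A=1 B=5 C=0)
Step 4: empty(B) -> (A=1 B=0 C=0)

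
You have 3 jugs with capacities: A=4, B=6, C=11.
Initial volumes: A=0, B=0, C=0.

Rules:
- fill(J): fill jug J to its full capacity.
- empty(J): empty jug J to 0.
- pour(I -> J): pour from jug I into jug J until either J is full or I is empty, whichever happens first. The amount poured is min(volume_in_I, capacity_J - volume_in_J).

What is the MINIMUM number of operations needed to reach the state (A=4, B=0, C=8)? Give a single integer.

Answer: 5

Derivation:
BFS from (A=0, B=0, C=0). One shortest path:
  1. fill(A) -> (A=4 B=0 C=0)
  2. pour(A -> C) -> (A=0 B=0 C=4)
  3. fill(A) -> (A=4 B=0 C=4)
  4. pour(A -> C) -> (A=0 B=0 C=8)
  5. fill(A) -> (A=4 B=0 C=8)
Reached target in 5 moves.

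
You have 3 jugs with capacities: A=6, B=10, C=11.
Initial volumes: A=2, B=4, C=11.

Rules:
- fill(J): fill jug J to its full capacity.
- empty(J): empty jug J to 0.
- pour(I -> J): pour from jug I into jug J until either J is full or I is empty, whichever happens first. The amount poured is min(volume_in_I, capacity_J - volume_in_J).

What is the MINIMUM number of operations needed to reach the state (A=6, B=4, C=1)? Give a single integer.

BFS from (A=2, B=4, C=11). One shortest path:
  1. pour(C -> A) -> (A=6 B=4 C=7)
  2. empty(A) -> (A=0 B=4 C=7)
  3. pour(C -> A) -> (A=6 B=4 C=1)
Reached target in 3 moves.

Answer: 3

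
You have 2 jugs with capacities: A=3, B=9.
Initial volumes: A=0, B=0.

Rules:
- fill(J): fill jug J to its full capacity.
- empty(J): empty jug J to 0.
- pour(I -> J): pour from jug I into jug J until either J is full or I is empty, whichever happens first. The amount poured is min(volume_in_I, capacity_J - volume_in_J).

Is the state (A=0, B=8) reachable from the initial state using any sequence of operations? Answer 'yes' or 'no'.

BFS explored all 8 reachable states.
Reachable set includes: (0,0), (0,3), (0,6), (0,9), (3,0), (3,3), (3,6), (3,9)
Target (A=0, B=8) not in reachable set → no.

Answer: no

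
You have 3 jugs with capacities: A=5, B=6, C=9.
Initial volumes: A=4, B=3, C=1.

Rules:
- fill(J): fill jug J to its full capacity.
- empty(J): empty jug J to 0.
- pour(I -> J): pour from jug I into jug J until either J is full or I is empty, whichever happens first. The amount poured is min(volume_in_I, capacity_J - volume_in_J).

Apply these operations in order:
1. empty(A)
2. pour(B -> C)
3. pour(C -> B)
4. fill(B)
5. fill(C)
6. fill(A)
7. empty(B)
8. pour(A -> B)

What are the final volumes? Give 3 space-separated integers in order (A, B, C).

Step 1: empty(A) -> (A=0 B=3 C=1)
Step 2: pour(B -> C) -> (A=0 B=0 C=4)
Step 3: pour(C -> B) -> (A=0 B=4 C=0)
Step 4: fill(B) -> (A=0 B=6 C=0)
Step 5: fill(C) -> (A=0 B=6 C=9)
Step 6: fill(A) -> (A=5 B=6 C=9)
Step 7: empty(B) -> (A=5 B=0 C=9)
Step 8: pour(A -> B) -> (A=0 B=5 C=9)

Answer: 0 5 9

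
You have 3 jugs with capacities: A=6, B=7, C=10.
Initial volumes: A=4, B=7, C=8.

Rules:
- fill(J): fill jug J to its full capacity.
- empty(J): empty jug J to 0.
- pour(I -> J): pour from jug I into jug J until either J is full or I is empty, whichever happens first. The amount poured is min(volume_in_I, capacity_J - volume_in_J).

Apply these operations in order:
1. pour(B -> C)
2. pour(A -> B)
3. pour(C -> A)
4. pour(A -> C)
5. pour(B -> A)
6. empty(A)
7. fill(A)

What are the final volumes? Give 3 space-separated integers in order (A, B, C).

Step 1: pour(B -> C) -> (A=4 B=5 C=10)
Step 2: pour(A -> B) -> (A=2 B=7 C=10)
Step 3: pour(C -> A) -> (A=6 B=7 C=6)
Step 4: pour(A -> C) -> (A=2 B=7 C=10)
Step 5: pour(B -> A) -> (A=6 B=3 C=10)
Step 6: empty(A) -> (A=0 B=3 C=10)
Step 7: fill(A) -> (A=6 B=3 C=10)

Answer: 6 3 10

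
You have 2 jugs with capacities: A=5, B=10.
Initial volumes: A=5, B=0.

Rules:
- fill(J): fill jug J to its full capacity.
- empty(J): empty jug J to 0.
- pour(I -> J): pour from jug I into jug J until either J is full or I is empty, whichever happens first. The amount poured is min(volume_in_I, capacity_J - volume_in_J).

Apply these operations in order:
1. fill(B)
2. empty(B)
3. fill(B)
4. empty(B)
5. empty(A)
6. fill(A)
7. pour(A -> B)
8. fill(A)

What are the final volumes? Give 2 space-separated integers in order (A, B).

Step 1: fill(B) -> (A=5 B=10)
Step 2: empty(B) -> (A=5 B=0)
Step 3: fill(B) -> (A=5 B=10)
Step 4: empty(B) -> (A=5 B=0)
Step 5: empty(A) -> (A=0 B=0)
Step 6: fill(A) -> (A=5 B=0)
Step 7: pour(A -> B) -> (A=0 B=5)
Step 8: fill(A) -> (A=5 B=5)

Answer: 5 5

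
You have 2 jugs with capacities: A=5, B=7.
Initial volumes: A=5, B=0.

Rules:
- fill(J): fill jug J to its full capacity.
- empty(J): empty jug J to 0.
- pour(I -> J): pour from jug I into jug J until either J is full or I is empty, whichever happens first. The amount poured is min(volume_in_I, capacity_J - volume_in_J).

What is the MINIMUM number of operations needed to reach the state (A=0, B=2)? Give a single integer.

BFS from (A=5, B=0). One shortest path:
  1. empty(A) -> (A=0 B=0)
  2. fill(B) -> (A=0 B=7)
  3. pour(B -> A) -> (A=5 B=2)
  4. empty(A) -> (A=0 B=2)
Reached target in 4 moves.

Answer: 4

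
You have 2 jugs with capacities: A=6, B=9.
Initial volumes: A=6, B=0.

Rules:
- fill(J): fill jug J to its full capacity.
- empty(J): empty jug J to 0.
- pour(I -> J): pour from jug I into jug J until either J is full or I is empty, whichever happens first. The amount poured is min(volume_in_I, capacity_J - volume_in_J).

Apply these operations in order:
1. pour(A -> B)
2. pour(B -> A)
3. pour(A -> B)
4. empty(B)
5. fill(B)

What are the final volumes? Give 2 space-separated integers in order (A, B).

Answer: 0 9

Derivation:
Step 1: pour(A -> B) -> (A=0 B=6)
Step 2: pour(B -> A) -> (A=6 B=0)
Step 3: pour(A -> B) -> (A=0 B=6)
Step 4: empty(B) -> (A=0 B=0)
Step 5: fill(B) -> (A=0 B=9)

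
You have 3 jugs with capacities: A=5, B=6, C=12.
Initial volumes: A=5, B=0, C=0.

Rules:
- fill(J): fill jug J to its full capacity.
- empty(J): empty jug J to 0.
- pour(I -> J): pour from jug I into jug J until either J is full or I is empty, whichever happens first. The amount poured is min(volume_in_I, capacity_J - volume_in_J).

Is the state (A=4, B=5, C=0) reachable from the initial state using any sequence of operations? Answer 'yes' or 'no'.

Answer: yes

Derivation:
BFS from (A=5, B=0, C=0):
  1. pour(A -> B) -> (A=0 B=5 C=0)
  2. fill(A) -> (A=5 B=5 C=0)
  3. pour(A -> C) -> (A=0 B=5 C=5)
  4. fill(A) -> (A=5 B=5 C=5)
  5. pour(A -> B) -> (A=4 B=6 C=5)
  6. empty(B) -> (A=4 B=0 C=5)
  7. pour(C -> B) -> (A=4 B=5 C=0)
Target reached → yes.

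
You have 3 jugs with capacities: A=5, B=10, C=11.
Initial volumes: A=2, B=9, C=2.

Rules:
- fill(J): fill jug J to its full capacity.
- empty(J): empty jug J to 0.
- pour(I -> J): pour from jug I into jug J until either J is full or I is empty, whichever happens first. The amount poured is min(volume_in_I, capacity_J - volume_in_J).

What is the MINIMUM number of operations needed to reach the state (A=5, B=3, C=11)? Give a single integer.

Answer: 4

Derivation:
BFS from (A=2, B=9, C=2). One shortest path:
  1. fill(B) -> (A=2 B=10 C=2)
  2. pour(A -> C) -> (A=0 B=10 C=4)
  3. fill(A) -> (A=5 B=10 C=4)
  4. pour(B -> C) -> (A=5 B=3 C=11)
Reached target in 4 moves.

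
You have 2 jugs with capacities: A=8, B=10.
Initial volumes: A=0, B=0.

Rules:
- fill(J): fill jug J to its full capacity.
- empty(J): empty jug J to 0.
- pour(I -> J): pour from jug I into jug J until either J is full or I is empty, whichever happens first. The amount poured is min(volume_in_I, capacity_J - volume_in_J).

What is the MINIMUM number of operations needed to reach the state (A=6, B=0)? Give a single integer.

Answer: 5

Derivation:
BFS from (A=0, B=0). One shortest path:
  1. fill(A) -> (A=8 B=0)
  2. pour(A -> B) -> (A=0 B=8)
  3. fill(A) -> (A=8 B=8)
  4. pour(A -> B) -> (A=6 B=10)
  5. empty(B) -> (A=6 B=0)
Reached target in 5 moves.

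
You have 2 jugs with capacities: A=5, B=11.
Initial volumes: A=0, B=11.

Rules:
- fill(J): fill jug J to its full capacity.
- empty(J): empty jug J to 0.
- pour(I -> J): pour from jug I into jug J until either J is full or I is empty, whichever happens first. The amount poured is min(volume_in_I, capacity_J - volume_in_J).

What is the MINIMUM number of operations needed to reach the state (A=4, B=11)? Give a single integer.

Answer: 7

Derivation:
BFS from (A=0, B=11). One shortest path:
  1. fill(A) -> (A=5 B=11)
  2. empty(B) -> (A=5 B=0)
  3. pour(A -> B) -> (A=0 B=5)
  4. fill(A) -> (A=5 B=5)
  5. pour(A -> B) -> (A=0 B=10)
  6. fill(A) -> (A=5 B=10)
  7. pour(A -> B) -> (A=4 B=11)
Reached target in 7 moves.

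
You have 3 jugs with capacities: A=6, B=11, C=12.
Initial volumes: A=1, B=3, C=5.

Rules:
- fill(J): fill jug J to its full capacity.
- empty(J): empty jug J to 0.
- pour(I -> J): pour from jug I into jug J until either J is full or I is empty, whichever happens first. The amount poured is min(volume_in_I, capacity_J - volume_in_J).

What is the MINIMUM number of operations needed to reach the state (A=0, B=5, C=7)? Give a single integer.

Answer: 5

Derivation:
BFS from (A=1, B=3, C=5). One shortest path:
  1. fill(B) -> (A=1 B=11 C=5)
  2. empty(C) -> (A=1 B=11 C=0)
  3. pour(A -> C) -> (A=0 B=11 C=1)
  4. pour(B -> A) -> (A=6 B=5 C=1)
  5. pour(A -> C) -> (A=0 B=5 C=7)
Reached target in 5 moves.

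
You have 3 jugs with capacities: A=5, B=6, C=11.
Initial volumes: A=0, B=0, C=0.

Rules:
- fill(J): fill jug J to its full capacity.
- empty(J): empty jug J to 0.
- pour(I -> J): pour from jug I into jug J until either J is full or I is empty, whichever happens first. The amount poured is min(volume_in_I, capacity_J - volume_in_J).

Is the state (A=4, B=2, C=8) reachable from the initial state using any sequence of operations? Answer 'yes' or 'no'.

BFS explored all 304 reachable states.
Reachable set includes: (0,0,0), (0,0,1), (0,0,2), (0,0,3), (0,0,4), (0,0,5), (0,0,6), (0,0,7), (0,0,8), (0,0,9), (0,0,10), (0,0,11) ...
Target (A=4, B=2, C=8) not in reachable set → no.

Answer: no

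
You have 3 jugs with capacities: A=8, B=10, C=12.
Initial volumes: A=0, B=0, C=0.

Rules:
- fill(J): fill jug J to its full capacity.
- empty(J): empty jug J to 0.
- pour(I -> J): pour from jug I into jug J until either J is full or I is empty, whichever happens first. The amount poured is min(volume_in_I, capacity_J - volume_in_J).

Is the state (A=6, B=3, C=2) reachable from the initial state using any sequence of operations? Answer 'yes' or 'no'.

BFS explored all 150 reachable states.
Reachable set includes: (0,0,0), (0,0,2), (0,0,4), (0,0,6), (0,0,8), (0,0,10), (0,0,12), (0,2,0), (0,2,2), (0,2,4), (0,2,6), (0,2,8) ...
Target (A=6, B=3, C=2) not in reachable set → no.

Answer: no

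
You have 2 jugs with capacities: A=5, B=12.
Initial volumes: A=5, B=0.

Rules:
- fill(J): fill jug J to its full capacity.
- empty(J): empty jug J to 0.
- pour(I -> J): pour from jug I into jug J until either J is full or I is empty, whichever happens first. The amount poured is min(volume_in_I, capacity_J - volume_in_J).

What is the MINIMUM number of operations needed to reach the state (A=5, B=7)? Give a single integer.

BFS from (A=5, B=0). One shortest path:
  1. empty(A) -> (A=0 B=0)
  2. fill(B) -> (A=0 B=12)
  3. pour(B -> A) -> (A=5 B=7)
Reached target in 3 moves.

Answer: 3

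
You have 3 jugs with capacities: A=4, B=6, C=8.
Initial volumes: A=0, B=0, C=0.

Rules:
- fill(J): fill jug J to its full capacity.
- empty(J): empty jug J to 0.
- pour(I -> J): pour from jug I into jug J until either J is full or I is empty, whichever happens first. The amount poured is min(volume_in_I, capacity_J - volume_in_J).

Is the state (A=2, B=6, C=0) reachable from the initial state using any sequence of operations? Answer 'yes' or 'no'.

Answer: yes

Derivation:
BFS from (A=0, B=0, C=0):
  1. fill(C) -> (A=0 B=0 C=8)
  2. pour(C -> B) -> (A=0 B=6 C=2)
  3. pour(C -> A) -> (A=2 B=6 C=0)
Target reached → yes.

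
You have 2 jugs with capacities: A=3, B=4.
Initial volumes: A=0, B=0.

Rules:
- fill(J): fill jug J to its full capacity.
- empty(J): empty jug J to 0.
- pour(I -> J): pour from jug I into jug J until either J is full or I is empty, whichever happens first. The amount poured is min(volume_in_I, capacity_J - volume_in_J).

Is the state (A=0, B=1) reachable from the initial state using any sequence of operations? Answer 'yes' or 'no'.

BFS from (A=0, B=0):
  1. fill(B) -> (A=0 B=4)
  2. pour(B -> A) -> (A=3 B=1)
  3. empty(A) -> (A=0 B=1)
Target reached → yes.

Answer: yes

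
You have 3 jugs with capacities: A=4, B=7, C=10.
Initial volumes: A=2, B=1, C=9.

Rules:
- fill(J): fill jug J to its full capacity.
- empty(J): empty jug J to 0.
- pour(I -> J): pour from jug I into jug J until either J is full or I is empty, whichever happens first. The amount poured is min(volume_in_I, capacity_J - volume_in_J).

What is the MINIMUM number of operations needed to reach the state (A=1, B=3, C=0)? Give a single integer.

Answer: 5

Derivation:
BFS from (A=2, B=1, C=9). One shortest path:
  1. empty(B) -> (A=2 B=0 C=9)
  2. pour(A -> C) -> (A=1 B=0 C=10)
  3. pour(C -> B) -> (A=1 B=7 C=3)
  4. empty(B) -> (A=1 B=0 C=3)
  5. pour(C -> B) -> (A=1 B=3 C=0)
Reached target in 5 moves.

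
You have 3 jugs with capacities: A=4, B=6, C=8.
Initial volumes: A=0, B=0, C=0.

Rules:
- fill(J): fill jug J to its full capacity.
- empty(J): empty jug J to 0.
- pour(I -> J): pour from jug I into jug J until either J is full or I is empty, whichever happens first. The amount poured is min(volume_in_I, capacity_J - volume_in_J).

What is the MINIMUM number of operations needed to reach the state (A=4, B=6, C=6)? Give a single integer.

Answer: 4

Derivation:
BFS from (A=0, B=0, C=0). One shortest path:
  1. fill(A) -> (A=4 B=0 C=0)
  2. fill(B) -> (A=4 B=6 C=0)
  3. pour(B -> C) -> (A=4 B=0 C=6)
  4. fill(B) -> (A=4 B=6 C=6)
Reached target in 4 moves.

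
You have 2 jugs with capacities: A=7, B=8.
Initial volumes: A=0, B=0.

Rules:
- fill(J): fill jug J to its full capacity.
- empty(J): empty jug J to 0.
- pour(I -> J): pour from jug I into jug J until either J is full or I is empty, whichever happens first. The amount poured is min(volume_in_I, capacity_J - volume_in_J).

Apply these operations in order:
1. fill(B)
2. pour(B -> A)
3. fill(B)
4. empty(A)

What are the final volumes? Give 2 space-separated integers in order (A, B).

Answer: 0 8

Derivation:
Step 1: fill(B) -> (A=0 B=8)
Step 2: pour(B -> A) -> (A=7 B=1)
Step 3: fill(B) -> (A=7 B=8)
Step 4: empty(A) -> (A=0 B=8)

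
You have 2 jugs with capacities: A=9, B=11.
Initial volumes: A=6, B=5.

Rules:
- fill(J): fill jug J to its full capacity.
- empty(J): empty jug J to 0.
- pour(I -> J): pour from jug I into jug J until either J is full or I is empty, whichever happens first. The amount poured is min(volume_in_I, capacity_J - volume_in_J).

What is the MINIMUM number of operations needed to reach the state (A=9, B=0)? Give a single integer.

BFS from (A=6, B=5). One shortest path:
  1. fill(A) -> (A=9 B=5)
  2. empty(B) -> (A=9 B=0)
Reached target in 2 moves.

Answer: 2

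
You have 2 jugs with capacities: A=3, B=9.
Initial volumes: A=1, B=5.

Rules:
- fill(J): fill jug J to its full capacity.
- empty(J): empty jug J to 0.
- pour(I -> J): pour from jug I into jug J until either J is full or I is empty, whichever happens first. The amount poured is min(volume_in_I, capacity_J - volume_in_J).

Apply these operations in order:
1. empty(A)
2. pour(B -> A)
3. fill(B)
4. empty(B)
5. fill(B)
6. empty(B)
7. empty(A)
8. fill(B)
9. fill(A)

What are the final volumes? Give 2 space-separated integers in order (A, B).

Step 1: empty(A) -> (A=0 B=5)
Step 2: pour(B -> A) -> (A=3 B=2)
Step 3: fill(B) -> (A=3 B=9)
Step 4: empty(B) -> (A=3 B=0)
Step 5: fill(B) -> (A=3 B=9)
Step 6: empty(B) -> (A=3 B=0)
Step 7: empty(A) -> (A=0 B=0)
Step 8: fill(B) -> (A=0 B=9)
Step 9: fill(A) -> (A=3 B=9)

Answer: 3 9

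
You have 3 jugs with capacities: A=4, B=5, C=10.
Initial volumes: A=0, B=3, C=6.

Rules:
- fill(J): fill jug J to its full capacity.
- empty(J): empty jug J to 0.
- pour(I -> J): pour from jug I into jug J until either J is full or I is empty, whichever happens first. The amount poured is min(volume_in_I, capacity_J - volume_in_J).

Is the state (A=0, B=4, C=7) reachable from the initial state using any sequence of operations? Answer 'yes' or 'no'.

Answer: yes

Derivation:
BFS from (A=0, B=3, C=6):
  1. fill(B) -> (A=0 B=5 C=6)
  2. pour(B -> A) -> (A=4 B=1 C=6)
  3. pour(B -> C) -> (A=4 B=0 C=7)
  4. pour(A -> B) -> (A=0 B=4 C=7)
Target reached → yes.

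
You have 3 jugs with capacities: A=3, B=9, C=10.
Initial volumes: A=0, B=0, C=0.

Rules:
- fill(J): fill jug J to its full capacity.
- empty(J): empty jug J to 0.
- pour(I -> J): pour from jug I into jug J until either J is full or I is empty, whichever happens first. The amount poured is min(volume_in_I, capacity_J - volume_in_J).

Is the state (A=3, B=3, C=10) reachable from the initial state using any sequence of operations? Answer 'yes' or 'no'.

BFS from (A=0, B=0, C=0):
  1. fill(A) -> (A=3 B=0 C=0)
  2. fill(C) -> (A=3 B=0 C=10)
  3. pour(A -> B) -> (A=0 B=3 C=10)
  4. fill(A) -> (A=3 B=3 C=10)
Target reached → yes.

Answer: yes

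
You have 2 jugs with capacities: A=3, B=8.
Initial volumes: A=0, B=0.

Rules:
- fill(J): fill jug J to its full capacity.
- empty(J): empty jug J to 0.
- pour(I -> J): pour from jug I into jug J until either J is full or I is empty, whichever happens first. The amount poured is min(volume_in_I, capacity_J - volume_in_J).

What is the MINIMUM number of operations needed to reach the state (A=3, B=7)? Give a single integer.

BFS from (A=0, B=0). One shortest path:
  1. fill(B) -> (A=0 B=8)
  2. pour(B -> A) -> (A=3 B=5)
  3. empty(A) -> (A=0 B=5)
  4. pour(B -> A) -> (A=3 B=2)
  5. empty(A) -> (A=0 B=2)
  6. pour(B -> A) -> (A=2 B=0)
  7. fill(B) -> (A=2 B=8)
  8. pour(B -> A) -> (A=3 B=7)
Reached target in 8 moves.

Answer: 8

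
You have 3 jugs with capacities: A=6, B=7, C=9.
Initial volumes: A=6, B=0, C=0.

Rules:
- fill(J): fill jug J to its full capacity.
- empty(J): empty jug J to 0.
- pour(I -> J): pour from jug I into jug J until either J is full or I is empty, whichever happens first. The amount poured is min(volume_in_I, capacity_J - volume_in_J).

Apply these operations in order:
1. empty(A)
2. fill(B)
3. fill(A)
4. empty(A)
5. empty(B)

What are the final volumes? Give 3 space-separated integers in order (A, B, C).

Step 1: empty(A) -> (A=0 B=0 C=0)
Step 2: fill(B) -> (A=0 B=7 C=0)
Step 3: fill(A) -> (A=6 B=7 C=0)
Step 4: empty(A) -> (A=0 B=7 C=0)
Step 5: empty(B) -> (A=0 B=0 C=0)

Answer: 0 0 0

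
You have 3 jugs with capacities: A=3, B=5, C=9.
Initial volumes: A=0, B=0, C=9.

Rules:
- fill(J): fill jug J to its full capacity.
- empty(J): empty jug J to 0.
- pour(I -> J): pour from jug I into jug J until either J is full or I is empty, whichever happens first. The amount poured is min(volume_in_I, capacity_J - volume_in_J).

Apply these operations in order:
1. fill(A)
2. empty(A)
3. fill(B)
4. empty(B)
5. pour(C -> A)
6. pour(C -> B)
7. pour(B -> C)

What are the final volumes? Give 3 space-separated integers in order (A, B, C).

Step 1: fill(A) -> (A=3 B=0 C=9)
Step 2: empty(A) -> (A=0 B=0 C=9)
Step 3: fill(B) -> (A=0 B=5 C=9)
Step 4: empty(B) -> (A=0 B=0 C=9)
Step 5: pour(C -> A) -> (A=3 B=0 C=6)
Step 6: pour(C -> B) -> (A=3 B=5 C=1)
Step 7: pour(B -> C) -> (A=3 B=0 C=6)

Answer: 3 0 6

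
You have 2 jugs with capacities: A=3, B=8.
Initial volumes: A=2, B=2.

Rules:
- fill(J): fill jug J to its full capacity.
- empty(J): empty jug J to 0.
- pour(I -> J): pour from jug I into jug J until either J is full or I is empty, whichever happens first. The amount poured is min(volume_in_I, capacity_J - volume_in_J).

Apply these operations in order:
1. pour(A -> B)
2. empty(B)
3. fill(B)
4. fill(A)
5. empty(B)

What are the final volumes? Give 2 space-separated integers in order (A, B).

Answer: 3 0

Derivation:
Step 1: pour(A -> B) -> (A=0 B=4)
Step 2: empty(B) -> (A=0 B=0)
Step 3: fill(B) -> (A=0 B=8)
Step 4: fill(A) -> (A=3 B=8)
Step 5: empty(B) -> (A=3 B=0)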